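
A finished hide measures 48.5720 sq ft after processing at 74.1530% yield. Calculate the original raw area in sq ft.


Formula: raw = finished * 100 / yield
Substituting: raw = 48.5720 * 100 / 74.1530
Result: 65.5024 sq ft


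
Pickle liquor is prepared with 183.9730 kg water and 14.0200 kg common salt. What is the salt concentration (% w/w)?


Formula: Conc = salt / (water + salt) * 100
Substituting: Conc = 14.0200 / (183.9730 + 14.0200) * 100
Result: 7.0811 %


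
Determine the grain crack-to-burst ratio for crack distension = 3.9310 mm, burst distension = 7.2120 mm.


Formula: Ratio = crack / burst
Substituting: Ratio = 3.9310 / 7.2120
Result: 0.5451


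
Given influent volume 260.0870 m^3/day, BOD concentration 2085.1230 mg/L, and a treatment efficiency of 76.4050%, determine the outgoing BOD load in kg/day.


Load_in = volume * conc / 1000 = 260.0870 * 2085.1230 / 1000 = 542.3134 kg/day
Removed = Load_in * eff / 100 = 542.3134 * 76.4050 / 100 = 414.3545 kg/day
Load_out = Load_in - Removed = 542.3134 - 414.3545 = 127.9588 kg/day


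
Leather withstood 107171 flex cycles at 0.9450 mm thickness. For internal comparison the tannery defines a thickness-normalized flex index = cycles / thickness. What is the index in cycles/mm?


Formula: Index = cycles / thickness
Substituting: Index = 107171 / 0.9450
Result: 113408.4656 cycles/mm


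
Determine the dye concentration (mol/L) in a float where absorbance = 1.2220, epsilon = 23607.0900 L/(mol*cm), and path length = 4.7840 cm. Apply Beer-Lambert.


Formula: c = A / (epsilon * l)
Substituting: c = 1.2220 / (23607.0900 * 4.7840)
Result: 1.0820e-05 mol/L


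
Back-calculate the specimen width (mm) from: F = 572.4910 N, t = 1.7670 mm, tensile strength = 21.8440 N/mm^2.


Formula: w = F / (TS * t)
Substituting: w = 572.4910 / (21.8440 * 1.7670)
Result: 14.8320 mm


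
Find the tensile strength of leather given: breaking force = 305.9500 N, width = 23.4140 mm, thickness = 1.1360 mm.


Formula: TS = force / (width * thickness)
Substituting: TS = 305.9500 / (23.4140 * 1.1360)
Result: 11.5026 N/mm^2


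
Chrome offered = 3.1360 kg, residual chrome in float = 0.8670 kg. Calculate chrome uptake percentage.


Formula: Uptake = (offered - residual) / offered * 100
Substituting: Uptake = (3.1360 - 0.8670) / 3.1360 * 100
Result: 72.3533 %


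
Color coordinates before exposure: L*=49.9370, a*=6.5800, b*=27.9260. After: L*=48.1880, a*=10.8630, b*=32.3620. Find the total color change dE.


dL = -1.7490, da = 4.2830, db = 4.4360
dE = sqrt((-1.7490)^2 + 4.2830^2 + 4.4360^2) = 6.4095


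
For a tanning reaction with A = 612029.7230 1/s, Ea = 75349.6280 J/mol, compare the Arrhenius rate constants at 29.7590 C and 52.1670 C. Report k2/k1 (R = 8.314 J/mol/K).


T1 = 29.7590 + 273.15 = 302.9090 K; T2 = 52.1670 + 273.15 = 325.3170 K
k1 = A * exp(-Ea/(R*T1)) = 612029.7230 * exp(-75349.6280/(8.314*302.9090)) = 6.2053e-08 1/s
k2 = A * exp(-Ea/(R*T2)) = 612029.7230 * exp(-75349.6280/(8.314*325.3170)) = 4.8730e-07 1/s
k2/k1 = 4.8730e-07 / 6.2053e-08 = 7.8530


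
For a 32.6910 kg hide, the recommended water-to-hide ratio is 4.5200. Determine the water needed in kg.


Formula: Water = hide_weight * ratio
Substituting: Water = 32.6910 * 4.5200
Result: 147.7633 kg


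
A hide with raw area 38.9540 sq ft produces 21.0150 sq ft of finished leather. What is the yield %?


Formula: Yield = finished / raw * 100
Substituting: Yield = 21.0150 / 38.9540 * 100
Result: 53.9482 %


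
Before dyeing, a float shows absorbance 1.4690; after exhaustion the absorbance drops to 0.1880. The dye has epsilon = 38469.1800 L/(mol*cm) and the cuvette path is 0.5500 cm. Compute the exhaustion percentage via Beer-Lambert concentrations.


c_initial = A_i / (epsilon * l) = 1.4690 / (38469.1800 * 0.5500) = 6.9430e-05 mol/L
c_final = A_f / (epsilon * l) = 0.1880 / (38469.1800 * 0.5500) = 8.8855e-06 mol/L
Exhaustion = (c_initial - c_final) / c_initial * 100 = (6.9430e-05 - 8.8855e-06) / 6.9430e-05 * 100 = 87.2022 %


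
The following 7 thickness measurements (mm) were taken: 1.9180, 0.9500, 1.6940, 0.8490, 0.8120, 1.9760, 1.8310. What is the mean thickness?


Formula: Average = sum / n
Substituting: Average = 10.0300 / 7
Result: 1.4329 mm


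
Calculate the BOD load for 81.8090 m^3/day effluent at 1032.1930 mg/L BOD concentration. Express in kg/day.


Formula: BOD_load = volume * conc / 1000
Substituting: BOD_load = 81.8090 * 1032.1930 / 1000
Result: 84.4427 kg/day


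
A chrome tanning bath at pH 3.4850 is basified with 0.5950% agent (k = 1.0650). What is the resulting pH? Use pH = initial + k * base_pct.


Formula: pH_final = pH_initial + k * base_pct
Substituting: pH_final = 3.4850 + 1.0650 * 0.5950
Result: 4.1187


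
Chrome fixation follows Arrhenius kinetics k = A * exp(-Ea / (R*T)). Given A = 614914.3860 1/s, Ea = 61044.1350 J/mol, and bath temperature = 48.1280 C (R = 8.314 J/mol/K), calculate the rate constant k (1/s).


T_K = T_C + 273.15 = 48.1280 + 273.15 = 321.2780 K
exponent = -Ea / (R * T_K) = -61044.1350 / (8.314 * 321.2780) = -22.8535
k = A * exp(exponent) = 614914.3860 * exp(-22.8535) = 7.3057e-05 1/s


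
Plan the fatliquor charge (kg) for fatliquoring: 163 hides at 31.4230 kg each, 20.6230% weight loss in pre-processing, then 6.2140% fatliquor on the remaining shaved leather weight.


Total_raw = N * avg_wt = 163 * 31.4230 = 5121.9490 kg
Substrate = Total_raw * (1 - loss/100) = 5121.9490 * (1 - 20.6230/100) = 4065.6495 kg
Fat = Substrate * pct / 100 = 4065.6495 * 6.2140 / 100 = 252.6395 kg


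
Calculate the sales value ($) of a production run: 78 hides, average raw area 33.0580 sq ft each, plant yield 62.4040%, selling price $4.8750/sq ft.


Raw_total = N * avg_area = 78 * 33.0580 = 2578.5240 sq ft
Finished = Raw_total * yield / 100 = 2578.5240 * 62.4040 / 100 = 1609.1021 sq ft
Value = Finished * price = 1609.1021 * 4.8750 = 7844.3728 $


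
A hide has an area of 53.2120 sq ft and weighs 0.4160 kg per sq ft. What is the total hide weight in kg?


Formula: Weight = area * weight_per_sqft
Substituting: Weight = 53.2120 * 0.4160
Result: 22.1362 kg


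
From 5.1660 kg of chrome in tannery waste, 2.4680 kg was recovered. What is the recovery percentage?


Formula: Recovery = recovered / input * 100
Substituting: Recovery = 2.4680 / 5.1660 * 100
Result: 47.7739 %


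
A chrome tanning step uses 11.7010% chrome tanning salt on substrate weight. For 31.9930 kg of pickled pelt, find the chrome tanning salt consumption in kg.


Formula: Chrome = substrate * pct / 100
Substituting: Chrome = 31.9930 * 11.7010 / 100
Result: 3.7435 kg


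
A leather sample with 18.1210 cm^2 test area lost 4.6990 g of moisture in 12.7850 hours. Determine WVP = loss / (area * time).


Formula: WVP = loss / (area * time)
Substituting: WVP = 4.6990 / (18.1210 * 12.7850)
Result: 0.0202825 g/(cm^2*hr)


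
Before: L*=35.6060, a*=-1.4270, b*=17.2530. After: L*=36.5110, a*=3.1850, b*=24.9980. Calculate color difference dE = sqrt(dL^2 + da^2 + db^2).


dL = 0.9050, da = 4.6120, db = 7.7450
dE = sqrt(0.9050^2 + 4.6120^2 + 7.7450^2) = 9.0595


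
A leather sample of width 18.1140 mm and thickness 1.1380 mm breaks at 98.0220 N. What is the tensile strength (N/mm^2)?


Formula: TS = force / (width * thickness)
Substituting: TS = 98.0220 / (18.1140 * 1.1380)
Result: 4.7552 N/mm^2


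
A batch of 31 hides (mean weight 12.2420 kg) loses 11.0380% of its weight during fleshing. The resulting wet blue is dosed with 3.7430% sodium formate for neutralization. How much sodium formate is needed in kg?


Total_raw = N * avg_wt = 31 * 12.2420 = 379.5020 kg
Substrate = Total_raw * (1 - loss/100) = 379.5020 * (1 - 11.0380/100) = 337.6126 kg
Neutralizer = Substrate * pct / 100 = 337.6126 * 3.7430 / 100 = 12.6368 kg


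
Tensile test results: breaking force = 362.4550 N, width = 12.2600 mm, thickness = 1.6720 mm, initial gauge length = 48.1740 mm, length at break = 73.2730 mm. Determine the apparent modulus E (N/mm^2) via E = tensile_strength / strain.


TS = F / (w * t) = 362.4550 / (12.2600 * 1.6720) = 17.6818 N/mm^2
strain = (Lf - L0) / L0 = (73.2730 - 48.1740) / 48.1740 = 0.5210
E = TS / strain = 17.6818 / 0.5210 = 33.9378 N/mm^2


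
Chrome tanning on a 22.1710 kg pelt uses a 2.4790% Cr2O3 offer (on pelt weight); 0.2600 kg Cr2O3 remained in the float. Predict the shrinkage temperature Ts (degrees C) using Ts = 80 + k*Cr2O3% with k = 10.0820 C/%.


Offered = pelt * offer_pct / 100 = 22.1710 * 2.4790 / 100 = 0.5496 kg
Uptake = offered - residual = 0.5496 - 0.2600 = 0.2896 kg
Cr2O3% on pelt = uptake / pelt * 100 = 0.2896 / 22.1710 * 100 = 1.3063 %
Ts = 80 + k * Cr2O3% = 80 + 10.0820 * 1.3063 = 93.1701 C


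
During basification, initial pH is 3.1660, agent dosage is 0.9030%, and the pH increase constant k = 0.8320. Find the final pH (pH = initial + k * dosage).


Formula: pH_final = pH_initial + k * base_pct
Substituting: pH_final = 3.1660 + 0.8320 * 0.9030
Result: 3.9173


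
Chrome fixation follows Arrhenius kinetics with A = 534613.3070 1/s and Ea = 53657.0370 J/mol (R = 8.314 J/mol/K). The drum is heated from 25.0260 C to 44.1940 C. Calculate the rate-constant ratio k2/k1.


T1 = 25.0260 + 273.15 = 298.1760 K; T2 = 44.1940 + 273.15 = 317.3440 K
k1 = A * exp(-Ea/(R*T1)) = 534613.3070 * exp(-53657.0370/(8.314*298.1760)) = 2.1283e-04 1/s
k2 = A * exp(-Ea/(R*T2)) = 534613.3070 * exp(-53657.0370/(8.314*317.3440)) = 7.8669e-04 1/s
k2/k1 = 7.8669e-04 / 2.1283e-04 = 3.6963


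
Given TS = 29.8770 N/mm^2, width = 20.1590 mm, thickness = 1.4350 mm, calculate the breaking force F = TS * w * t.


Formula: F = TS * w * t
Substituting: F = 29.8770 * 20.1590 * 1.4350
Result: 864.2868 N


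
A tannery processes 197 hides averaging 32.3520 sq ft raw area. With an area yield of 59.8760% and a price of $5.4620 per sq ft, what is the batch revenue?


Raw_total = N * avg_area = 197 * 32.3520 = 6373.3440 sq ft
Finished = Raw_total * yield / 100 = 6373.3440 * 59.8760 / 100 = 3816.1035 sq ft
Value = Finished * price = 3816.1035 * 5.4620 = 20843.5571 $


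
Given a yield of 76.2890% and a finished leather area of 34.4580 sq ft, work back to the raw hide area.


Formula: raw = finished * 100 / yield
Substituting: raw = 34.4580 * 100 / 76.2890
Result: 45.1677 sq ft


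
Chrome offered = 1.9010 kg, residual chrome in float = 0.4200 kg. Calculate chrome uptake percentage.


Formula: Uptake = (offered - residual) / offered * 100
Substituting: Uptake = (1.9010 - 0.4200) / 1.9010 * 100
Result: 77.9064 %


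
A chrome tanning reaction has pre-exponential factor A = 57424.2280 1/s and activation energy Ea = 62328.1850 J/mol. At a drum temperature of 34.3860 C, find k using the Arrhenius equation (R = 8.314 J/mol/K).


T_K = T_C + 273.15 = 34.3860 + 273.15 = 307.5360 K
exponent = -Ea / (R * T_K) = -62328.1850 / (8.314 * 307.5360) = -24.3769
k = A * exp(exponent) = 57424.2280 * exp(-24.3769) = 1.4871e-06 1/s


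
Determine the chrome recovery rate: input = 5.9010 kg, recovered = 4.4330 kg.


Formula: Recovery = recovered / input * 100
Substituting: Recovery = 4.4330 / 5.9010 * 100
Result: 75.1229 %


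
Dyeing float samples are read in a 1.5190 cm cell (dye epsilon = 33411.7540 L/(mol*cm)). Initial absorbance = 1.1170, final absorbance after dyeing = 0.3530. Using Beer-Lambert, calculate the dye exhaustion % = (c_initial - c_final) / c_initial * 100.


c_initial = A_i / (epsilon * l) = 1.1170 / (33411.7540 * 1.5190) = 2.2009e-05 mol/L
c_final = A_f / (epsilon * l) = 0.3530 / (33411.7540 * 1.5190) = 6.9553e-06 mol/L
Exhaustion = (c_initial - c_final) / c_initial * 100 = (2.2009e-05 - 6.9553e-06) / 2.2009e-05 * 100 = 68.3975 %


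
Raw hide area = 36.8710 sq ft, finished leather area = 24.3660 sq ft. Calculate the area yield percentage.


Formula: Yield = finished / raw * 100
Substituting: Yield = 24.3660 / 36.8710 * 100
Result: 66.0845 %


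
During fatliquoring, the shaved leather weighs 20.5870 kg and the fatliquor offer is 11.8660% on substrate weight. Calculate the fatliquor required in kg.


Formula: Fat = substrate * pct / 100
Substituting: Fat = 20.5870 * 11.8660 / 100
Result: 2.4429 kg


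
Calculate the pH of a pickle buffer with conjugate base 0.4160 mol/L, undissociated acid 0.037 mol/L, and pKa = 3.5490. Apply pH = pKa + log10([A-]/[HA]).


ratio = [A-] / [HA] = 0.4160 / 0.037 = 11.2432
log10(ratio) = 1.0509
pH = pKa + log10(ratio) = 3.5490 + 1.0509 = 4.5999


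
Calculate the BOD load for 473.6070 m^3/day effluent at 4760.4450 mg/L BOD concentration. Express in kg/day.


Formula: BOD_load = volume * conc / 1000
Substituting: BOD_load = 473.6070 * 4760.4450 / 1000
Result: 2254.5801 kg/day


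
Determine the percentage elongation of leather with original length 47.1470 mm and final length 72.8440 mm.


Formula: Elongation = (Lf - L0) / L0 * 100
Substituting: Elongation = (72.8440 - 47.1470) / 47.1470 * 100
Result: 54.5040 %


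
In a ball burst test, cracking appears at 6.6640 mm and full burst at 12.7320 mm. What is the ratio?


Formula: Ratio = crack / burst
Substituting: Ratio = 6.6640 / 12.7320
Result: 0.5234


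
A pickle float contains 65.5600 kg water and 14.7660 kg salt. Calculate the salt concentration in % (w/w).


Formula: Conc = salt / (water + salt) * 100
Substituting: Conc = 14.7660 / (65.5600 + 14.7660) * 100
Result: 18.3826 %


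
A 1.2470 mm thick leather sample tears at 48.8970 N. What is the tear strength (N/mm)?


Formula: Tear strength = force / thickness
Substituting: Tear strength = 48.8970 / 1.2470
Result: 39.2117 N/mm


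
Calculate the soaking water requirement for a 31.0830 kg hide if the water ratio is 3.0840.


Formula: Water = hide_weight * ratio
Substituting: Water = 31.0830 * 3.0840
Result: 95.8600 kg


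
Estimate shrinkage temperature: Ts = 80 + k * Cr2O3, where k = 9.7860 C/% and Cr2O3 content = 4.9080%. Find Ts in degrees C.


Formula: Ts = 80 + k * Cr2O3
Substituting: Ts = 80 + 9.7860 * 4.9080
Result: 128.0297 C


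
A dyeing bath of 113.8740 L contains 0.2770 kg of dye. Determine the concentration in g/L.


Formula: Conc = dye_mass(kg) / volume(L) * 1000
Substituting: Conc = 0.2770 / 113.8740 * 1000
Result: 2.4325 g/L


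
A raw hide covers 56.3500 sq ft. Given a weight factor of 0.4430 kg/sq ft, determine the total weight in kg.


Formula: Weight = area * weight_per_sqft
Substituting: Weight = 56.3500 * 0.4430
Result: 24.9631 kg


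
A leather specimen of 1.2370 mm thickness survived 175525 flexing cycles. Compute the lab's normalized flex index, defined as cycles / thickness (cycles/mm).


Formula: Index = cycles / thickness
Substituting: Index = 175525 / 1.2370
Result: 141895.7154 cycles/mm


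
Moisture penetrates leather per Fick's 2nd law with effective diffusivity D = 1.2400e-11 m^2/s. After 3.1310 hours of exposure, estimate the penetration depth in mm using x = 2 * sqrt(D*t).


t = 3.1310 hr * 3600 = 11271.6000 s
D * t = 1.2400e-11 * 11271.6000 = 1.3977e-07
x = 2 * sqrt(D*t) = 2 * sqrt(1.3977e-07) = 7.4771e-04 m = 0.7477 mm


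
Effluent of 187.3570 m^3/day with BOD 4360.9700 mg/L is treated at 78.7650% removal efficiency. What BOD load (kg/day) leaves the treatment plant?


Load_in = volume * conc / 1000 = 187.3570 * 4360.9700 / 1000 = 817.0583 kg/day
Removed = Load_in * eff / 100 = 817.0583 * 78.7650 / 100 = 643.5559 kg/day
Load_out = Load_in - Removed = 817.0583 - 643.5559 = 173.5023 kg/day


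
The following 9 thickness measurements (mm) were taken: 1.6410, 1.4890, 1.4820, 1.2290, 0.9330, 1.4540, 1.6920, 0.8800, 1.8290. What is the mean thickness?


Formula: Average = sum / n
Substituting: Average = 12.6290 / 9
Result: 1.4032 mm


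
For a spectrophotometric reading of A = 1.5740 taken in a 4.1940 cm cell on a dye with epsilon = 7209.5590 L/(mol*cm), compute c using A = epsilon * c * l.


Formula: c = A / (epsilon * l)
Substituting: c = 1.5740 / (7209.5590 * 4.1940)
Result: 5.2056e-05 mol/L


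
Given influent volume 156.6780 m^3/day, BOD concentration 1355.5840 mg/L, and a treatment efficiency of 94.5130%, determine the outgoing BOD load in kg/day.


Load_in = volume * conc / 1000 = 156.6780 * 1355.5840 / 1000 = 212.3902 kg/day
Removed = Load_in * eff / 100 = 212.3902 * 94.5130 / 100 = 200.7363 kg/day
Load_out = Load_in - Removed = 212.3902 - 200.7363 = 11.6538 kg/day


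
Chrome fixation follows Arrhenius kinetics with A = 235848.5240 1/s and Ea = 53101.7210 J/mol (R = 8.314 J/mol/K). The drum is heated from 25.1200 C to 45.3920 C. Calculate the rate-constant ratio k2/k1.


T1 = 25.1200 + 273.15 = 298.2700 K; T2 = 45.3920 + 273.15 = 318.5420 K
k1 = A * exp(-Ea/(R*T1)) = 235848.5240 * exp(-53101.7210/(8.314*298.2700)) = 1.1826e-04 1/s
k2 = A * exp(-Ea/(R*T2)) = 235848.5240 * exp(-53101.7210/(8.314*318.5420)) = 4.6204e-04 1/s
k2/k1 = 4.6204e-04 / 1.1826e-04 = 3.9070


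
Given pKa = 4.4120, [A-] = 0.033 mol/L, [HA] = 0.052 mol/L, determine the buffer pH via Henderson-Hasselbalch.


ratio = [A-] / [HA] = 0.033 / 0.052 = 0.6346
log10(ratio) = -0.1975
pH = pKa + log10(ratio) = 4.4120 - 0.1975 = 4.2145


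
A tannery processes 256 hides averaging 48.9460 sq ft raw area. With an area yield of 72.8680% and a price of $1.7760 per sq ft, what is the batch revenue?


Raw_total = N * avg_area = 256 * 48.9460 = 12530.1760 sq ft
Finished = Raw_total * yield / 100 = 12530.1760 * 72.8680 / 100 = 9130.4886 sq ft
Value = Finished * price = 9130.4886 * 1.7760 = 16215.7478 $


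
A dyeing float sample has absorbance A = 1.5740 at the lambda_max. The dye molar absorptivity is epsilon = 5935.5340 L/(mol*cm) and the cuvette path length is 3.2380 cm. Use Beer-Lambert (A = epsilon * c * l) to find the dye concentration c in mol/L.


Formula: c = A / (epsilon * l)
Substituting: c = 1.5740 / (5935.5340 * 3.2380)
Result: 8.1897e-05 mol/L


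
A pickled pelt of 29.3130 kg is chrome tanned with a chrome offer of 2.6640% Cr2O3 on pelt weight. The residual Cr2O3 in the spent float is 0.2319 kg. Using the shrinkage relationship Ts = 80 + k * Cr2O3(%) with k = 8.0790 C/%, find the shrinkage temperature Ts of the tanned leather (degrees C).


Offered = pelt * offer_pct / 100 = 29.3130 * 2.6640 / 100 = 0.7809 kg
Uptake = offered - residual = 0.7809 - 0.2319 = 0.5490 kg
Cr2O3% on pelt = uptake / pelt * 100 = 0.5490 / 29.3130 * 100 = 1.8729 %
Ts = 80 + k * Cr2O3% = 80 + 8.0790 * 1.8729 = 95.1310 C


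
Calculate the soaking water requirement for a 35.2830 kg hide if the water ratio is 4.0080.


Formula: Water = hide_weight * ratio
Substituting: Water = 35.2830 * 4.0080
Result: 141.4143 kg


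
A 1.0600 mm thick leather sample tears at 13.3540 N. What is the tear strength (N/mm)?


Formula: Tear strength = force / thickness
Substituting: Tear strength = 13.3540 / 1.0600
Result: 12.5981 N/mm


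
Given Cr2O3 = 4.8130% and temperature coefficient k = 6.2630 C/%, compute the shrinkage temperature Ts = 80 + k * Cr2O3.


Formula: Ts = 80 + k * Cr2O3
Substituting: Ts = 80 + 6.2630 * 4.8130
Result: 110.1438 C


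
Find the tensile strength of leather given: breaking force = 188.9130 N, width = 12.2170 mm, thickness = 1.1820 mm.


Formula: TS = force / (width * thickness)
Substituting: TS = 188.9130 / (12.2170 * 1.1820)
Result: 13.0822 N/mm^2


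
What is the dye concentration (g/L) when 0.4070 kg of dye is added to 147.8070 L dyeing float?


Formula: Conc = dye_mass(kg) / volume(L) * 1000
Substituting: Conc = 0.4070 / 147.8070 * 1000
Result: 2.7536 g/L


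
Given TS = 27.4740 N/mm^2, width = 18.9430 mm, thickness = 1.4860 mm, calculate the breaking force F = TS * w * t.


Formula: F = TS * w * t
Substituting: F = 27.4740 * 18.9430 * 1.4860
Result: 773.3738 N


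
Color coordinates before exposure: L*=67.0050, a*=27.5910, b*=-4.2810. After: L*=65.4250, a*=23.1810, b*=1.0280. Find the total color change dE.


dL = -1.5800, da = -4.4100, db = 5.3090
dE = sqrt((-1.5800)^2 + (-4.4100)^2 + 5.3090^2) = 7.0803


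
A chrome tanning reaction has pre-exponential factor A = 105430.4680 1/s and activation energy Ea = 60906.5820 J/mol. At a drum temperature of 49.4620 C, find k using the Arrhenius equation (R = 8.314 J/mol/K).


T_K = T_C + 273.15 = 49.4620 + 273.15 = 322.6120 K
exponent = -Ea / (R * T_K) = -60906.5820 / (8.314 * 322.6120) = -22.7077
k = A * exp(exponent) = 105430.4680 * exp(-22.7077) = 1.4492e-05 1/s


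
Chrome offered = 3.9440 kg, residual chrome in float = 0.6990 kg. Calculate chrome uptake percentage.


Formula: Uptake = (offered - residual) / offered * 100
Substituting: Uptake = (3.9440 - 0.6990) / 3.9440 * 100
Result: 82.2769 %


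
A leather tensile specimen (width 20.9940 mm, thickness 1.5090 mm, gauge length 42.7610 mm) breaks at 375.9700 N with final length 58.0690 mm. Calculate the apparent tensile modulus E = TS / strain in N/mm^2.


TS = F / (w * t) = 375.9700 / (20.9940 * 1.5090) = 11.8678 N/mm^2
strain = (Lf - L0) / L0 = (58.0690 - 42.7610) / 42.7610 = 0.3580
E = TS / strain = 11.8678 / 0.3580 = 33.1511 N/mm^2


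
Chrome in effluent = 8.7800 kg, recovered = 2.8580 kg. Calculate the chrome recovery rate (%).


Formula: Recovery = recovered / input * 100
Substituting: Recovery = 2.8580 / 8.7800 * 100
Result: 32.5513 %


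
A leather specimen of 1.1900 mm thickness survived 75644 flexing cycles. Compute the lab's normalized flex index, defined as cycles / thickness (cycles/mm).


Formula: Index = cycles / thickness
Substituting: Index = 75644 / 1.1900
Result: 63566.3866 cycles/mm


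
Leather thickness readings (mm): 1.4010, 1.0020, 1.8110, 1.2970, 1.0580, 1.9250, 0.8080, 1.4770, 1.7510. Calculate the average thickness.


Formula: Average = sum / n
Substituting: Average = 12.5300 / 9
Result: 1.3922 mm


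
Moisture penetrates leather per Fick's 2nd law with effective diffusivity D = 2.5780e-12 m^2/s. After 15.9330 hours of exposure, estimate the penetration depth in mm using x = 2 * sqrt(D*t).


t = 15.9330 hr * 3600 = 57358.8000 s
D * t = 2.5780e-12 * 57358.8000 = 1.4787e-07
x = 2 * sqrt(D*t) = 2 * sqrt(1.4787e-07) = 7.6908e-04 m = 0.7691 mm


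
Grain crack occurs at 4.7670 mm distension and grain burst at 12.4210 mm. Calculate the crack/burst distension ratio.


Formula: Ratio = crack / burst
Substituting: Ratio = 4.7670 / 12.4210
Result: 0.3838


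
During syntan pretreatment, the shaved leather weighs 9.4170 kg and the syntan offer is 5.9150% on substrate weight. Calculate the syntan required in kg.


Formula: Syntan = substrate * pct / 100
Substituting: Syntan = 9.4170 * 5.9150 / 100
Result: 0.5570 kg


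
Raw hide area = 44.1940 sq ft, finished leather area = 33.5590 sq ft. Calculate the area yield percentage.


Formula: Yield = finished / raw * 100
Substituting: Yield = 33.5590 / 44.1940 * 100
Result: 75.9356 %


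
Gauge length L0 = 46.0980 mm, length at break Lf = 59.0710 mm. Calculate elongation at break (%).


Formula: Elongation = (Lf - L0) / L0 * 100
Substituting: Elongation = (59.0710 - 46.0980) / 46.0980 * 100
Result: 28.1422 %


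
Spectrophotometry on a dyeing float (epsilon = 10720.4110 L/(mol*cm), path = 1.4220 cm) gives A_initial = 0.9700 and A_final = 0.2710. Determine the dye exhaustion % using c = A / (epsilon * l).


c_initial = A_i / (epsilon * l) = 0.9700 / (10720.4110 * 1.4220) = 6.3630e-05 mol/L
c_final = A_f / (epsilon * l) = 0.2710 / (10720.4110 * 1.4220) = 1.7777e-05 mol/L
Exhaustion = (c_initial - c_final) / c_initial * 100 = (6.3630e-05 - 1.7777e-05) / 6.3630e-05 * 100 = 72.0619 %


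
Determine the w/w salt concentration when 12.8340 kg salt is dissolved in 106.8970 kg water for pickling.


Formula: Conc = salt / (water + salt) * 100
Substituting: Conc = 12.8340 / (106.8970 + 12.8340) * 100
Result: 10.7190 %


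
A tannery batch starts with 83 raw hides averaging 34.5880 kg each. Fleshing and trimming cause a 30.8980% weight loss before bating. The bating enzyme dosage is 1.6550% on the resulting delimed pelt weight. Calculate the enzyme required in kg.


Total_raw = N * avg_wt = 83 * 34.5880 = 2870.8040 kg
Substrate = Total_raw * (1 - loss/100) = 2870.8040 * (1 - 30.8980/100) = 1983.7830 kg
Enzyme = Substrate * pct / 100 = 1983.7830 * 1.6550 / 100 = 32.8316 kg


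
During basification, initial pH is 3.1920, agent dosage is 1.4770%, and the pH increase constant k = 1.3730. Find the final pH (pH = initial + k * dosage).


Formula: pH_final = pH_initial + k * base_pct
Substituting: pH_final = 3.1920 + 1.3730 * 1.4770
Result: 5.2199


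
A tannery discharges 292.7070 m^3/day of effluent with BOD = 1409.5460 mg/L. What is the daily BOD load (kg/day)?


Formula: BOD_load = volume * conc / 1000
Substituting: BOD_load = 292.7070 * 1409.5460 / 1000
Result: 412.5840 kg/day


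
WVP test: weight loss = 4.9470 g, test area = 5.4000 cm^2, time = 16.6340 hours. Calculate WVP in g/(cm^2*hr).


Formula: WVP = loss / (area * time)
Substituting: WVP = 4.9470 / (5.4000 * 16.6340)
Result: 0.0550746 g/(cm^2*hr)


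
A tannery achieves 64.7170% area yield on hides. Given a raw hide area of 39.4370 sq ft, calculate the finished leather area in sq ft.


Formula: finished = raw * yield / 100
Substituting: finished = 39.4370 * 64.7170 / 100
Result: 25.5224 sq ft


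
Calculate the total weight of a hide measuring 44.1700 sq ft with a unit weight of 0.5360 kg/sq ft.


Formula: Weight = area * weight_per_sqft
Substituting: Weight = 44.1700 * 0.5360
Result: 23.6751 kg


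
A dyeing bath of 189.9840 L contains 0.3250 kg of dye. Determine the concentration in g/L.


Formula: Conc = dye_mass(kg) / volume(L) * 1000
Substituting: Conc = 0.3250 / 189.9840 * 1000
Result: 1.7107 g/L


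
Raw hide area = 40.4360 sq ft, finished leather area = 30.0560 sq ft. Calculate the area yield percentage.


Formula: Yield = finished / raw * 100
Substituting: Yield = 30.0560 / 40.4360 * 100
Result: 74.3298 %


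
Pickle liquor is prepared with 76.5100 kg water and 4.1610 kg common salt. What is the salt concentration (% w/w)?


Formula: Conc = salt / (water + salt) * 100
Substituting: Conc = 4.1610 / (76.5100 + 4.1610) * 100
Result: 5.1580 %


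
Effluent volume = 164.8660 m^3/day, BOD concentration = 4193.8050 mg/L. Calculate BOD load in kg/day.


Formula: BOD_load = volume * conc / 1000
Substituting: BOD_load = 164.8660 * 4193.8050 / 1000
Result: 691.4159 kg/day


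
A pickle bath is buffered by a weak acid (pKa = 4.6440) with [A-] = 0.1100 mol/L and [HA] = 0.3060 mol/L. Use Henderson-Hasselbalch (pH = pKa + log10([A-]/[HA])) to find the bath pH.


ratio = [A-] / [HA] = 0.1100 / 0.3060 = 0.3595
log10(ratio) = -0.4443
pH = pKa + log10(ratio) = 4.6440 - 0.4443 = 4.1997


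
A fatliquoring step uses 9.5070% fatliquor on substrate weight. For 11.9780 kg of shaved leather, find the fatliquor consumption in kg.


Formula: Fat = substrate * pct / 100
Substituting: Fat = 11.9780 * 9.5070 / 100
Result: 1.1387 kg


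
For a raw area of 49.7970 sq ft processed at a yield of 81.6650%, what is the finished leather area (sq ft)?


Formula: finished = raw * yield / 100
Substituting: finished = 49.7970 * 81.6650 / 100
Result: 40.6667 sq ft


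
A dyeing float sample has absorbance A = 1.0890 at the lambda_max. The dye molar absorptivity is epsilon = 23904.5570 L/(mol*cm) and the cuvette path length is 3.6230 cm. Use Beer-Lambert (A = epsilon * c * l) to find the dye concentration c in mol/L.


Formula: c = A / (epsilon * l)
Substituting: c = 1.0890 / (23904.5570 * 3.6230)
Result: 1.2574e-05 mol/L


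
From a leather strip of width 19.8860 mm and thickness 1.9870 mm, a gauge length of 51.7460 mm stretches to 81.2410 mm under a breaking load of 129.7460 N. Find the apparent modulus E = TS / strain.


TS = F / (w * t) = 129.7460 / (19.8860 * 1.9870) = 3.2836 N/mm^2
strain = (Lf - L0) / L0 = (81.2410 - 51.7460) / 51.7460 = 0.5700
E = TS / strain = 3.2836 / 0.5700 = 5.7607 N/mm^2


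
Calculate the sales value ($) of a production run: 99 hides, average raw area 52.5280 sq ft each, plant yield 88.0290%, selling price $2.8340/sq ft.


Raw_total = N * avg_area = 99 * 52.5280 = 5200.2720 sq ft
Finished = Raw_total * yield / 100 = 5200.2720 * 88.0290 / 100 = 4577.7474 sq ft
Value = Finished * price = 4577.7474 * 2.8340 = 12973.3362 $


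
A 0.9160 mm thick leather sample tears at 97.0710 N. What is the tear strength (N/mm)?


Formula: Tear strength = force / thickness
Substituting: Tear strength = 97.0710 / 0.9160
Result: 105.9727 N/mm


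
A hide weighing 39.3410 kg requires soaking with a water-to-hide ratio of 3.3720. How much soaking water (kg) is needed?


Formula: Water = hide_weight * ratio
Substituting: Water = 39.3410 * 3.3720
Result: 132.6579 kg


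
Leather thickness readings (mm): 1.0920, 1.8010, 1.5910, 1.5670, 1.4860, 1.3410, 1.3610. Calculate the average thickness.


Formula: Average = sum / n
Substituting: Average = 10.2390 / 7
Result: 1.4627 mm


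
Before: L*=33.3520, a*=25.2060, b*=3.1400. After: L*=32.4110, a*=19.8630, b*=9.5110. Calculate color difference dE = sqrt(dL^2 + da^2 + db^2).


dL = -0.9410, da = -5.3430, db = 6.3710
dE = sqrt((-0.9410)^2 + (-5.3430)^2 + 6.3710^2) = 8.3680


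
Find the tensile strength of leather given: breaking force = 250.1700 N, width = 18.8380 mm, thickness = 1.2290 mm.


Formula: TS = force / (width * thickness)
Substituting: TS = 250.1700 / (18.8380 * 1.2290)
Result: 10.8056 N/mm^2


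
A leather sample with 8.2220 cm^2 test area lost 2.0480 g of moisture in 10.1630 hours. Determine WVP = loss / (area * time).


Formula: WVP = loss / (area * time)
Substituting: WVP = 2.0480 / (8.2220 * 10.1630)
Result: 0.0245093 g/(cm^2*hr)


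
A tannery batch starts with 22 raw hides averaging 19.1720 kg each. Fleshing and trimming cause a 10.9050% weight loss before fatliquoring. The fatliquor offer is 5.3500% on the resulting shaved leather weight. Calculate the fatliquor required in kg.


Total_raw = N * avg_wt = 22 * 19.1720 = 421.7840 kg
Substrate = Total_raw * (1 - loss/100) = 421.7840 * (1 - 10.9050/100) = 375.7885 kg
Fat = Substrate * pct / 100 = 375.7885 * 5.3500 / 100 = 20.1047 kg


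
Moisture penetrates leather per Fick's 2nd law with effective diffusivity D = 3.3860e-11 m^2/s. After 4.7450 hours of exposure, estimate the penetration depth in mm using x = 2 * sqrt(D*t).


t = 4.7450 hr * 3600 = 17082.0000 s
D * t = 3.3860e-11 * 17082.0000 = 5.7840e-07
x = 2 * sqrt(D*t) = 2 * sqrt(5.7840e-07) = 0.00152105 m = 1.5210 mm


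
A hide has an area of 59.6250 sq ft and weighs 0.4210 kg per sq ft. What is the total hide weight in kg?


Formula: Weight = area * weight_per_sqft
Substituting: Weight = 59.6250 * 0.4210
Result: 25.1021 kg


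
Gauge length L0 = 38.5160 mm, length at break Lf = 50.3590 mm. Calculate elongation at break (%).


Formula: Elongation = (Lf - L0) / L0 * 100
Substituting: Elongation = (50.3590 - 38.5160) / 38.5160 * 100
Result: 30.7483 %


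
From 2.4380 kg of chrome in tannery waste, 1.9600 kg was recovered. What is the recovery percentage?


Formula: Recovery = recovered / input * 100
Substituting: Recovery = 1.9600 / 2.4380 * 100
Result: 80.3938 %


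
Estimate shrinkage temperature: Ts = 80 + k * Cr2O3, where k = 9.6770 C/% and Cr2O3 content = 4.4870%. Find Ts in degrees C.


Formula: Ts = 80 + k * Cr2O3
Substituting: Ts = 80 + 9.6770 * 4.4870
Result: 123.4207 C


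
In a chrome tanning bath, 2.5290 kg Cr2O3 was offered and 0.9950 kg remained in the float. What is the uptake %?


Formula: Uptake = (offered - residual) / offered * 100
Substituting: Uptake = (2.5290 - 0.9950) / 2.5290 * 100
Result: 60.6564 %


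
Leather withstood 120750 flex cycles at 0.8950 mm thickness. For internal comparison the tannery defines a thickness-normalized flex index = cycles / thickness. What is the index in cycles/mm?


Formula: Index = cycles / thickness
Substituting: Index = 120750 / 0.8950
Result: 134916.2011 cycles/mm


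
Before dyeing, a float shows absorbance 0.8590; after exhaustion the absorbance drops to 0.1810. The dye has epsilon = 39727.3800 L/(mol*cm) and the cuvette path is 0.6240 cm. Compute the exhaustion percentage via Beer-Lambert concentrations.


c_initial = A_i / (epsilon * l) = 0.8590 / (39727.3800 * 0.6240) = 3.4651e-05 mol/L
c_final = A_f / (epsilon * l) = 0.1810 / (39727.3800 * 0.6240) = 7.3014e-06 mol/L
Exhaustion = (c_initial - c_final) / c_initial * 100 = (3.4651e-05 - 7.3014e-06) / 3.4651e-05 * 100 = 78.9290 %


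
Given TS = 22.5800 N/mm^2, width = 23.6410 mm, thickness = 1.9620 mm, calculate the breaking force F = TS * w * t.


Formula: F = TS * w * t
Substituting: F = 22.5800 * 23.6410 * 1.9620
Result: 1047.3426 N


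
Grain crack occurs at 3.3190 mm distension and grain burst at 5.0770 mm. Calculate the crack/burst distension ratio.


Formula: Ratio = crack / burst
Substituting: Ratio = 3.3190 / 5.0770
Result: 0.6537


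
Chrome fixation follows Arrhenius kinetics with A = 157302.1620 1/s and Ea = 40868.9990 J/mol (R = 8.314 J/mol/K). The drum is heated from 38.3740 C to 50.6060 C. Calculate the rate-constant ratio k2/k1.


T1 = 38.3740 + 273.15 = 311.5240 K; T2 = 50.6060 + 273.15 = 323.7560 K
k1 = A * exp(-Ea/(R*T1)) = 157302.1620 * exp(-40868.9990/(8.314*311.5240)) = 0.0220697 1/s
k2 = A * exp(-Ea/(R*T2)) = 157302.1620 * exp(-40868.9990/(8.314*323.7560)) = 0.0400601 1/s
k2/k1 = 0.0400601 / 0.0220697 = 1.8152


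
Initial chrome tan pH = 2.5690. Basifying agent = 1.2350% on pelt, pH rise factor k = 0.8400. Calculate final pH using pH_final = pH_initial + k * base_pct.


Formula: pH_final = pH_initial + k * base_pct
Substituting: pH_final = 2.5690 + 0.8400 * 1.2350
Result: 3.6064


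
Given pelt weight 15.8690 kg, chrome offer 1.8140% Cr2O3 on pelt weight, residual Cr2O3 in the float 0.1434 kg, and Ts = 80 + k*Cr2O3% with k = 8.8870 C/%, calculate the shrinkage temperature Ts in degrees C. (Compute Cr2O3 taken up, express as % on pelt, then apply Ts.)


Offered = pelt * offer_pct / 100 = 15.8690 * 1.8140 / 100 = 0.2879 kg
Uptake = offered - residual = 0.2879 - 0.1434 = 0.1445 kg
Cr2O3% on pelt = uptake / pelt * 100 = 0.1445 / 15.8690 * 100 = 0.9104 %
Ts = 80 + k * Cr2O3% = 80 + 8.8870 * 0.9104 = 88.0903 C


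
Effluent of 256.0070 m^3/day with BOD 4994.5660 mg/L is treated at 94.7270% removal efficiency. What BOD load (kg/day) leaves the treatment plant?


Load_in = volume * conc / 1000 = 256.0070 * 4994.5660 / 1000 = 1278.6439 kg/day
Removed = Load_in * eff / 100 = 1278.6439 * 94.7270 / 100 = 1211.2210 kg/day
Load_out = Load_in - Removed = 1278.6439 - 1211.2210 = 67.4229 kg/day


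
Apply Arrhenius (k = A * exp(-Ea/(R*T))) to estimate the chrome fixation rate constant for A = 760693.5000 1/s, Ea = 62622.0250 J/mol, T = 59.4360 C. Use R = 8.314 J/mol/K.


T_K = T_C + 273.15 = 59.4360 + 273.15 = 332.5860 K
exponent = -Ea / (R * T_K) = -62622.0250 / (8.314 * 332.5860) = -22.6471
k = A * exp(exponent) = 760693.5000 * exp(-22.6471) = 1.1109e-04 1/s


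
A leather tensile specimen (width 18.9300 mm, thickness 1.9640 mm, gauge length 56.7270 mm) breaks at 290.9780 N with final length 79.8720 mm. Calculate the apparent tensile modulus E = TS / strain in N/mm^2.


TS = F / (w * t) = 290.9780 / (18.9300 * 1.9640) = 7.8265 N/mm^2
strain = (Lf - L0) / L0 = (79.8720 - 56.7270) / 56.7270 = 0.4080
E = TS / strain = 7.8265 / 0.4080 = 19.1823 N/mm^2


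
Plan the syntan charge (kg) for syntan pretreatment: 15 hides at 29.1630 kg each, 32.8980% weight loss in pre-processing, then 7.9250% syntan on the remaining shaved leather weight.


Total_raw = N * avg_wt = 15 * 29.1630 = 437.4450 kg
Substrate = Total_raw * (1 - loss/100) = 437.4450 * (1 - 32.8980/100) = 293.5343 kg
Syntan = Substrate * pct / 100 = 293.5343 * 7.9250 / 100 = 23.2626 kg


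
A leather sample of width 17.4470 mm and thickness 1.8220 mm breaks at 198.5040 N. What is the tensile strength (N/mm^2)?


Formula: TS = force / (width * thickness)
Substituting: TS = 198.5040 / (17.4470 * 1.8220)
Result: 6.2445 N/mm^2


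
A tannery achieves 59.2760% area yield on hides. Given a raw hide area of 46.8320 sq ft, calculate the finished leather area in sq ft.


Formula: finished = raw * yield / 100
Substituting: finished = 46.8320 * 59.2760 / 100
Result: 27.7601 sq ft


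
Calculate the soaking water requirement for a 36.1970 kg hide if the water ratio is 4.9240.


Formula: Water = hide_weight * ratio
Substituting: Water = 36.1970 * 4.9240
Result: 178.2340 kg


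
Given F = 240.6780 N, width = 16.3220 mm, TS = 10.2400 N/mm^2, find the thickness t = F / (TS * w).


Formula: t = F / (TS * w)
Substituting: t = 240.6780 / (10.2400 * 16.3220)
Result: 1.4400 mm


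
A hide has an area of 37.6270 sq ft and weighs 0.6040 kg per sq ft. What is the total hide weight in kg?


Formula: Weight = area * weight_per_sqft
Substituting: Weight = 37.6270 * 0.6040
Result: 22.7267 kg


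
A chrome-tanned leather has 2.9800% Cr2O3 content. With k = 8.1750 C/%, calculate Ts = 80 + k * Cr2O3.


Formula: Ts = 80 + k * Cr2O3
Substituting: Ts = 80 + 8.1750 * 2.9800
Result: 104.3615 C


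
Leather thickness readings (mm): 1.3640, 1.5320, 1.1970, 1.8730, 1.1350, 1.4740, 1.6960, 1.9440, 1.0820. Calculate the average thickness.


Formula: Average = sum / n
Substituting: Average = 13.2970 / 9
Result: 1.4774 mm


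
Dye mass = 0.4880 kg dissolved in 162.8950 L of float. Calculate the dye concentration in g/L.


Formula: Conc = dye_mass(kg) / volume(L) * 1000
Substituting: Conc = 0.4880 / 162.8950 * 1000
Result: 2.9958 g/L


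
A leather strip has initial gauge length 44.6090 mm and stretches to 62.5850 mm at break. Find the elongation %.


Formula: Elongation = (Lf - L0) / L0 * 100
Substituting: Elongation = (62.5850 - 44.6090) / 44.6090 * 100
Result: 40.2968 %


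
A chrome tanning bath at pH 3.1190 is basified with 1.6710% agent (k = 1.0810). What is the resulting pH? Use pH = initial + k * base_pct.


Formula: pH_final = pH_initial + k * base_pct
Substituting: pH_final = 3.1190 + 1.0810 * 1.6710
Result: 4.9254


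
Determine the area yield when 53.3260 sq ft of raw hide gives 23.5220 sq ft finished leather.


Formula: Yield = finished / raw * 100
Substituting: Yield = 23.5220 / 53.3260 * 100
Result: 44.1098 %


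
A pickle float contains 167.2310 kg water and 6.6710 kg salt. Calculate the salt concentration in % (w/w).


Formula: Conc = salt / (water + salt) * 100
Substituting: Conc = 6.6710 / (167.2310 + 6.6710) * 100
Result: 3.8361 %


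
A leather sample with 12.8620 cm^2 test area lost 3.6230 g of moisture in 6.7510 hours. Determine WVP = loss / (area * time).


Formula: WVP = loss / (area * time)
Substituting: WVP = 3.6230 / (12.8620 * 6.7510)
Result: 0.0417246 g/(cm^2*hr)


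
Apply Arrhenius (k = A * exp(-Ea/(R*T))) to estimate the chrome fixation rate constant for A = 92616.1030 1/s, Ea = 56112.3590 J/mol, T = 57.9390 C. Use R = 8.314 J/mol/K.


T_K = T_C + 273.15 = 57.9390 + 273.15 = 331.0890 K
exponent = -Ea / (R * T_K) = -56112.3590 / (8.314 * 331.0890) = -20.3847
k = A * exp(exponent) = 92616.1030 * exp(-20.3847) = 1.2994e-04 1/s


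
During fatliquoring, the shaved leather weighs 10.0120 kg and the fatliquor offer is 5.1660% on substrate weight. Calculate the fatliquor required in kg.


Formula: Fat = substrate * pct / 100
Substituting: Fat = 10.0120 * 5.1660 / 100
Result: 0.5172 kg


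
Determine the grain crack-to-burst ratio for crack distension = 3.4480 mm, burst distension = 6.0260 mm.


Formula: Ratio = crack / burst
Substituting: Ratio = 3.4480 / 6.0260
Result: 0.5722


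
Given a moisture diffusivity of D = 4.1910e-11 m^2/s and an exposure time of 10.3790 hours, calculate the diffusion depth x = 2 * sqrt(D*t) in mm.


t = 10.3790 hr * 3600 = 37364.4000 s
D * t = 4.1910e-11 * 37364.4000 = 1.5659e-06
x = 2 * sqrt(D*t) = 2 * sqrt(1.5659e-06) = 0.00250275 m = 2.5028 mm
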